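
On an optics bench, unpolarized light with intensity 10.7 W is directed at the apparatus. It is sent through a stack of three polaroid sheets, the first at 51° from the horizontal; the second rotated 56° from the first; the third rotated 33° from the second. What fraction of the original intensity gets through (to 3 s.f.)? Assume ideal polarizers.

I/I₀ ≈ 0.110

Unpolarized light through the first polarizer → I₁ = 10.7 W/2 = 5.35 W, polarized at 51°.
I₂ = I₁ · cos²(56°) = 5.35 · 0.3127 = 1.673 W.
I₃ = I₂ · cos²(33°) = 1.673 · 0.7034 = 1.177 W.
Transmitted fraction = 0.11.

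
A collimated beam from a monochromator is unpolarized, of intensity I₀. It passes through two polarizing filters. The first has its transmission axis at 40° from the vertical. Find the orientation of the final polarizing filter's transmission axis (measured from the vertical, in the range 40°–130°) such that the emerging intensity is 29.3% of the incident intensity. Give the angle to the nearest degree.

θ ≈ 80°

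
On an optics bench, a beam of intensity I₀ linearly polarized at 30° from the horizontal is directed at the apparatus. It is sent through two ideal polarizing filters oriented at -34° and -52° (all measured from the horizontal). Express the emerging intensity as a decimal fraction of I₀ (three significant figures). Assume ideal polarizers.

≈ 0.174 I₀

I₁ = I₀ cos²(-34° − 30°) = I₀ cos²(64°) = 0.1922 I₀.
I₂ = I₁ cos²(-52° + 34°) = 0.1922 I₀ · cos²(18°) = 0.1738 I₀.
Transmitted fraction = 0.1738.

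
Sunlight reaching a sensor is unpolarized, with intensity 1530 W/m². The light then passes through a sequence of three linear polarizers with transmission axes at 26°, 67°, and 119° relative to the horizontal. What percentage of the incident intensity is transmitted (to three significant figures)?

Unpolarized light through the first polarizer → I₁ = 1530 W/m²/2 = 765 W/m², polarized at 26°.
I₂ = I₁ · cos²(41°) = 765 · 0.5696 = 435.7 W/m².
I₃ = I₂ · cos²(52°) = 435.7 · 0.379 = 165.2 W/m².
That is 10.79% of the incident intensity.

≈ 10.8%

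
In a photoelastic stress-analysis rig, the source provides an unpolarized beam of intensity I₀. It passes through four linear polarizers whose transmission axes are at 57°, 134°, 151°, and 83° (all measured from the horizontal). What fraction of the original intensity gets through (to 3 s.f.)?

Unpolarized light through the first polarizer → I₁ = ½ I₀, now polarized at 57°.
I₂ = I₁ cos²(134° − 57°) = 0.5 I₀ · cos²(77°) = 0.0253 I₀.
I₃ = I₂ cos²(151° − 134°) = 0.0253 I₀ · cos²(17°) = 0.02314 I₀.
I₄ = I₃ cos²(83° − 151°) = 0.02314 I₀ · cos²(68°) = 0.003247 I₀.
Transmitted fraction = 0.003247.

≈ 0.00325 I₀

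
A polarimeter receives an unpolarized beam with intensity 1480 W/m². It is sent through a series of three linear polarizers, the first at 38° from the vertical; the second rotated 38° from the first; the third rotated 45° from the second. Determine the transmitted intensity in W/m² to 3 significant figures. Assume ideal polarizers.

I ≈ 230 W/m²

Unpolarized light through the first polarizer → I₁ = 1480 W/m²/2 = 740 W/m², polarized at 38°.
I₂ = I₁ · cos²(38°) = 740 · 0.621 = 459.5 W/m².
I₃ = I₂ · cos²(45°) = 459.5 · 0.5 = 229.8 W/m².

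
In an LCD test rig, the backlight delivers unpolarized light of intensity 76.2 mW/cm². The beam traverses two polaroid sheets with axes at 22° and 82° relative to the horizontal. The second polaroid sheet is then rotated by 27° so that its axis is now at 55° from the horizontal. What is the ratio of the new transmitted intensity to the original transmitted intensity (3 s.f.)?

I_new/I_old ≈ 2.81

Before rotation:
Unpolarized light through the first polarizer → I₁ = ½ I₀, now polarized at 22°.
I₂ = I₁ cos²(82° − 22°) = 0.5 I₀ · cos²(60°) = 0.125 I₀.
After rotation:
Unpolarized light through the first polarizer → I₁ = ½ I₀, now polarized at 22°.
I₂ = I₁ cos²(55° − 22°) = 0.5 I₀ · cos²(33°) = 0.3517 I₀.
Ratio = 0.3517 / 0.125 = 2.813.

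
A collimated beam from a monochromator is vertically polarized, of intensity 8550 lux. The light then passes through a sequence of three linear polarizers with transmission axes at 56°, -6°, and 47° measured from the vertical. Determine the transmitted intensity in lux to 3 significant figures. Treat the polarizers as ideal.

I ≈ 213 lux

By Malus's law, I₁ = 8550 lux · cos²(56°) = 2674 lux.
I₂ = I₁ · cos²(62°) = 2674 · 0.2204 = 589.3 lux.
I₃ = I₂ · cos²(53°) = 589.3 · 0.3622 = 213.4 lux.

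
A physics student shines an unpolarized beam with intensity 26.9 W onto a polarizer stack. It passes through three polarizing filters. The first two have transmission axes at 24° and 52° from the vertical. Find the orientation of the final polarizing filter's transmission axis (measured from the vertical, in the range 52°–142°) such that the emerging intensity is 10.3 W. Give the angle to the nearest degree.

Unpolarized light through the first polarizer → I₁ = ½ I₀, now polarized at 24°.
I₂ = I₁ cos²(52° − 24°) = 0.5 I₀ · cos²(28°) = 0.3898 I₀.
Target fraction: 10.3 / 26.9 W = 0.3829 of I₀.
Need I₃/I₀ = 0.3829, so cos²(θ − 52°) = 0.3829 / 0.3898 = 0.9823.
θ − 52° = arccos(√0.9823) = 7.6°, giving θ ≈ 52 + 7.6 = 59.6°.

θ ≈ 60°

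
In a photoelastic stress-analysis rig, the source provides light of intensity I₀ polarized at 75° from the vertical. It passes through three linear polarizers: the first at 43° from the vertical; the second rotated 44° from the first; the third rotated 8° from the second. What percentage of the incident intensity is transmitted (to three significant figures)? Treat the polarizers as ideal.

≈ 36.5%

I₁ = I₀ cos²(43° − 75°) = I₀ cos²(32°) = 0.7192 I₀.
I₂ = I₁ cos²(44°) = 0.7192 · 0.5174 I₀ = 0.3721 I₀.
I₃ = I₂ cos²(8°) = 0.3721 · 0.9806 I₀ = 0.3649 I₀.
That is 36.49% of the incident intensity.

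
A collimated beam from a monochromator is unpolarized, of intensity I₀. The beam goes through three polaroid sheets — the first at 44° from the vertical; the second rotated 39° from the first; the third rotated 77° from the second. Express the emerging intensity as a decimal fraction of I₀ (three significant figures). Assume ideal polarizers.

≈ 0.0153 I₀

Unpolarized light through the first polarizer → I₁ = ½ I₀, now polarized at 44°.
I₂ = I₁ cos²(39°) = 0.5 · 0.604 I₀ = 0.302 I₀.
I₃ = I₂ cos²(77°) = 0.302 · 0.0506 I₀ = 0.01528 I₀.
Transmitted fraction = 0.01528.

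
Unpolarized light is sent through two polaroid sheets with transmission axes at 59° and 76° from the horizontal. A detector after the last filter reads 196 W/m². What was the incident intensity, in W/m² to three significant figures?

I₀ ≈ 429 W/m²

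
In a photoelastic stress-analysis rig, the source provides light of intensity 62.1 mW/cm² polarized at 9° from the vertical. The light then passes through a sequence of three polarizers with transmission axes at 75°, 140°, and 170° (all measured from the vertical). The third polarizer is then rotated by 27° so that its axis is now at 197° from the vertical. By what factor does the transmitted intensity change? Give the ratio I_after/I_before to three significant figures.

Before rotation:
I₁ = I₀ cos²(75° − 9°) = I₀ cos²(66°) = 0.1654 I₀.
I₂ = I₁ cos²(140° − 75°) = 0.1654 I₀ · cos²(65°) = 0.02955 I₀.
I₃ = I₂ cos²(170° − 140°) = 0.02955 I₀ · cos²(30°) = 0.02216 I₀.
After rotation:
I₁ = I₀ cos²(75° − 9°) = I₀ cos²(66°) = 0.1654 I₀.
I₂ = I₁ cos²(140° − 75°) = 0.1654 I₀ · cos²(65°) = 0.02955 I₀.
I₃ = I₂ cos²(197° − 140°) = 0.02955 I₀ · cos²(57°) = 0.008765 I₀.
Ratio = 0.008765 / 0.02216 = 0.3955.

I_new/I_old ≈ 0.396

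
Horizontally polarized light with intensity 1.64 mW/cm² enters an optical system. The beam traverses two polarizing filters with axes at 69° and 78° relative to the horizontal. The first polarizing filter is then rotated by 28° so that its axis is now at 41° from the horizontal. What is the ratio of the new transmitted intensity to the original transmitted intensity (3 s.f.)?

I_new/I_old ≈ 2.90

Before rotation:
I₁ = I₀ cos²(69° − 0°) = I₀ cos²(69°) = 0.1284 I₀.
I₂ = I₁ cos²(78° − 69°) = 0.1284 I₀ · cos²(9°) = 0.1253 I₀.
After rotation:
I₁ = I₀ cos²(41° − 0°) = I₀ cos²(41°) = 0.5696 I₀.
I₂ = I₁ cos²(78° − 41°) = 0.5696 I₀ · cos²(37°) = 0.3633 I₀.
Ratio = 0.3633 / 0.1253 = 2.9.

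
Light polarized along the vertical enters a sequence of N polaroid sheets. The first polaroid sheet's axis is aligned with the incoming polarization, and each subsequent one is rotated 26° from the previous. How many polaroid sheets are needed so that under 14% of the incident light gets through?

First polarizer is aligned with the polarization: full transmission.
Each further stage multiplies by cos²(26°) = 0.8078.
After N polarizers: T = 0.8078^(N−1). Require T < 0.14 ⇒ N−1 > ln(0.14)/ln(0.8078) = 9.21, so N−1 ≥ 10 and N = 11.
Check: N=11 gives T = 0.1184 < 0.14; N=10 gives T = 0.1465.

N = 11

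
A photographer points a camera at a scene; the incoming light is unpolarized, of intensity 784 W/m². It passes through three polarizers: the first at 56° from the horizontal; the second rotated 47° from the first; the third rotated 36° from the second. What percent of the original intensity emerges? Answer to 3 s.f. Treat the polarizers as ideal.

Unpolarized light through the first polarizer → I₁ = 784 W/m²/2 = 392 W/m², polarized at 56°.
I₂ = I₁ · cos²(47°) = 392 · 0.4651 = 182.3 W/m².
I₃ = I₂ · cos²(36°) = 182.3 · 0.6545 = 119.3 W/m².
That is 15.22% of the incident intensity.

≈ 15.2%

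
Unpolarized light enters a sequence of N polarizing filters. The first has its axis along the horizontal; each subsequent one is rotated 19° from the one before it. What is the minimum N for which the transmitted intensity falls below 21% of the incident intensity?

N = 9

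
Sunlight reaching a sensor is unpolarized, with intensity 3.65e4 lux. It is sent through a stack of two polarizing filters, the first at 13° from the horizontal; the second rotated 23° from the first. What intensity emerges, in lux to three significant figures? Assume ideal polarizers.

I ≈ 1.55e4 lux

Unpolarized light through the first polarizer → I₁ = 3.65e4 lux/2 = 1.825e+04 lux, polarized at 13°.
I₂ = I₁ · cos²(23°) = 1.825e+04 · 0.8473 = 1.546e+04 lux.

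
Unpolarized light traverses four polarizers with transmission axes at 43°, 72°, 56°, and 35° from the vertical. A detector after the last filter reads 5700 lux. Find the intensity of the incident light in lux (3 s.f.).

Unpolarized light through the first polarizer → I₁ = ½ I₀, now polarized at 43°.
I₂ = I₁ cos²(72° − 43°) = 0.5 I₀ · cos²(29°) = 0.3825 I₀.
I₃ = I₂ cos²(56° − 72°) = 0.3825 I₀ · cos²(16°) = 0.3534 I₀.
I₄ = I₃ cos²(35° − 56°) = 0.3534 I₀ · cos²(21°) = 0.308 I₀.
So 5700 lux = 0.308 I₀, giving I₀ = 5700/0.308 = 1.85e+04 lux.

I₀ ≈ 1.85e4 lux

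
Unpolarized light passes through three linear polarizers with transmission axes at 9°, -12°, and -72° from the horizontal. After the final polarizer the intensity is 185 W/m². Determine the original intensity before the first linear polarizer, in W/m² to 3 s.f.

I₀ ≈ 1700 W/m²

Unpolarized light through the first polarizer → I₁ = ½ I₀, now polarized at 9°.
I₂ = I₁ cos²(-12° − 9°) = 0.5 I₀ · cos²(21°) = 0.4358 I₀.
I₃ = I₂ cos²(-72° + 12°) = 0.4358 I₀ · cos²(60°) = 0.1089 I₀.
So 185 W/m² = 0.1089 I₀, giving I₀ = 185/0.1089 = 1698 W/m².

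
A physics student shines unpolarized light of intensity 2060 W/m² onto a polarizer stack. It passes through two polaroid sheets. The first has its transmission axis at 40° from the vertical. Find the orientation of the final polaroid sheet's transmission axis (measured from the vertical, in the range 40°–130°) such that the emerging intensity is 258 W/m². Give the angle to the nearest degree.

Unpolarized light through the first polarizer → I₁ = ½ I₀, now polarized at 40°.
Target fraction: 258 / 2060 W/m² = 0.1252 of I₀.
Need I₂/I₀ = 0.1252, so cos²(θ − 40°) = 0.1252 / 0.5 = 0.2505.
θ − 40° = arccos(√0.2505) = 60.0°, giving θ ≈ 40 + 60.0 = 100.0°.

θ ≈ 100°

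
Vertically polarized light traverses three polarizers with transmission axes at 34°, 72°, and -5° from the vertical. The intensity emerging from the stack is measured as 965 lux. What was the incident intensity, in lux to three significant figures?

I₁ = I₀ cos²(34° − 0°) = I₀ cos²(34°) = 0.6873 I₀.
I₂ = I₁ cos²(72° − 34°) = 0.6873 I₀ · cos²(38°) = 0.4268 I₀.
I₃ = I₂ cos²(-5° − 72°) = 0.4268 I₀ · cos²(77°) = 0.0216 I₀.
So 965 lux = 0.0216 I₀, giving I₀ = 965/0.0216 = 4.468e+04 lux.

I₀ ≈ 4.47e4 lux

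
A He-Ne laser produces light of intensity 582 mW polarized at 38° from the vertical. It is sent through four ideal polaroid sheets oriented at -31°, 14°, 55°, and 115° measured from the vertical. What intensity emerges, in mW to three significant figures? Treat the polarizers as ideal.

I ≈ 5.32 mW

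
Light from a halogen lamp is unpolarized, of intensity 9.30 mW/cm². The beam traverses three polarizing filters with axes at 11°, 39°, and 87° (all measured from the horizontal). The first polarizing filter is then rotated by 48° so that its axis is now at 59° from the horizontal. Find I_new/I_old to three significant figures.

I_new/I_old ≈ 1.13

Before rotation:
Unpolarized light through the first polarizer → I₁ = ½ I₀, now polarized at 11°.
I₂ = I₁ cos²(39° − 11°) = 0.5 I₀ · cos²(28°) = 0.3898 I₀.
I₃ = I₂ cos²(87° − 39°) = 0.3898 I₀ · cos²(48°) = 0.1745 I₀.
After rotation:
Unpolarized light through the first polarizer → I₁ = ½ I₀, now polarized at 59°.
I₂ = I₁ cos²(39° − 59°) = 0.5 I₀ · cos²(20°) = 0.4415 I₀.
I₃ = I₂ cos²(87° − 39°) = 0.4415 I₀ · cos²(48°) = 0.1977 I₀.
Ratio = 0.1977 / 0.1745 = 1.133.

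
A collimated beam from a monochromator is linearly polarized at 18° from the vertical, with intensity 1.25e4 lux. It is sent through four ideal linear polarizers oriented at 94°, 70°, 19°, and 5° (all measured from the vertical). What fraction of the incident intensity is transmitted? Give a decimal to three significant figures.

I/I₀ ≈ 0.0182

I₁ = 1.25e4 lux · cos²(76°) = 731.6 lux.
I₂ = I₁ · cos²(24°) = 731.6 · 0.8346 = 610.5 lux.
I₃ = I₂ · cos²(51°) = 610.5 · 0.396 = 241.8 lux.
I₄ = I₃ · cos²(14°) = 241.8 · 0.9415 = 227.7 lux.
Transmitted fraction = 0.01821.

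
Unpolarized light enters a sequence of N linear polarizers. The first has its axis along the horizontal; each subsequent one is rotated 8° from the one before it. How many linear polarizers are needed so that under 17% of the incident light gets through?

N = 57

First polarizer halves the unpolarized light: factor 1/2.
Each further stage multiplies by cos²(8°) = 0.9806.
After N polarizers: T = 0.5·0.9806^(N−1). Require T < 0.17 ⇒ N−1 > ln(0.17/0.5)/ln(0.9806) = 55.16, so N−1 ≥ 56 and N = 57.
Check: N=57 gives T = 0.1672 < 0.17; N=56 gives T = 0.1705.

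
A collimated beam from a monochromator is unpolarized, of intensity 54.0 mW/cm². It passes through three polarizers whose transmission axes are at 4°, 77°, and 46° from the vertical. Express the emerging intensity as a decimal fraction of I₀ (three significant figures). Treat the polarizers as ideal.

Unpolarized light through the first polarizer → I₁ = 54.0 mW/cm²/2 = 27 mW/cm², polarized at 4°.
I₂ = I₁ · cos²(73°) = 27 · 0.08548 = 2.308 mW/cm².
I₃ = I₂ · cos²(31°) = 2.308 · 0.7347 = 1.696 mW/cm².
Transmitted fraction = 0.0314.

I/I₀ ≈ 0.0314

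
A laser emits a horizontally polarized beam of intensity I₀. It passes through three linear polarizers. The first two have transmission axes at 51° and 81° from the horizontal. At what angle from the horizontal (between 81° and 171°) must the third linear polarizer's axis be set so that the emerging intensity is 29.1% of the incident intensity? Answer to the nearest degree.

θ ≈ 89°

By Malus's law, I₁ = I₀ cos²(51° − 0°) = I₀ cos²(51°) = 0.396 I₀.
I₂ = I₁ cos²(81° − 51°) = 0.396 I₀ · cos²(30°) = 0.297 I₀.
Need I₃/I₀ = 0.291, so cos²(θ − 81°) = 0.291 / 0.297 = 0.9797.
θ − 81° = arccos(√0.9797) = 8.2°, giving θ ≈ 81 + 8.2 = 89.2°.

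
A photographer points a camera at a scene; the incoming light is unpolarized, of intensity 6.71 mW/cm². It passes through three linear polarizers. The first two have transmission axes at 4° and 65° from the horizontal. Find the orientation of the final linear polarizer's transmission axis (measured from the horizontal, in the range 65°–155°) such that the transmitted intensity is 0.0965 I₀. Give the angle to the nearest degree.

θ ≈ 90°

Unpolarized light through the first polarizer → I₁ = ½ I₀, now polarized at 4°.
I₂ = I₁ cos²(65° − 4°) = 0.5 I₀ · cos²(61°) = 0.1175 I₀.
Need I₃/I₀ = 0.0965, so cos²(θ − 65°) = 0.0965 / 0.1175 = 0.8211.
θ − 65° = arccos(√0.8211) = 25.0°, giving θ ≈ 65 + 25.0 = 90.0°.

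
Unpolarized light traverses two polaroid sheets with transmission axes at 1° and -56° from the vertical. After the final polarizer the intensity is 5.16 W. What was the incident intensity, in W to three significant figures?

I₀ ≈ 34.8 W

Unpolarized light through the first polarizer → I₁ = ½ I₀, now polarized at 1°.
I₂ = I₁ cos²(-56° − 1°) = 0.5 I₀ · cos²(57°) = 0.1483 I₀.
So 5.16 W = 0.1483 I₀, giving I₀ = 5.16/0.1483 = 34.79 W.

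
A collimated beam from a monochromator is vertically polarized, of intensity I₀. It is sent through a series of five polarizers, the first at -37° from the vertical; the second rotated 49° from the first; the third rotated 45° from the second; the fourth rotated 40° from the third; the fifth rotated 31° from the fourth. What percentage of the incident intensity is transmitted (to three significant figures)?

≈ 5.92%

I₁ = I₀ cos²(-37° − 0°) = I₀ cos²(37°) = 0.6378 I₀.
I₂ = I₁ cos²(49°) = 0.6378 · 0.4304 I₀ = 0.2745 I₀.
I₃ = I₂ cos²(45°) = 0.2745 · 0.5 I₀ = 0.1373 I₀.
I₄ = I₃ cos²(40°) = 0.1373 · 0.5868 I₀ = 0.08055 I₀.
I₅ = I₄ cos²(31°) = 0.08055 · 0.7347 I₀ = 0.05918 I₀.
That is 5.918% of the incident intensity.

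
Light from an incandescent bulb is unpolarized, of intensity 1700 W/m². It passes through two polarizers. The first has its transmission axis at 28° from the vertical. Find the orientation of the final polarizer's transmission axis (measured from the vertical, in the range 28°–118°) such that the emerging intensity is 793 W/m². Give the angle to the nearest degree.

θ ≈ 43°

Unpolarized light through the first polarizer → I₁ = ½ I₀, now polarized at 28°.
Target fraction: 793 / 1700 W/m² = 0.4665 of I₀.
Need I₂/I₀ = 0.4665, so cos²(θ − 28°) = 0.4665 / 0.5 = 0.9329.
θ − 28° = arccos(√0.9329) = 15.0°, giving θ ≈ 28 + 15.0 = 43.0°.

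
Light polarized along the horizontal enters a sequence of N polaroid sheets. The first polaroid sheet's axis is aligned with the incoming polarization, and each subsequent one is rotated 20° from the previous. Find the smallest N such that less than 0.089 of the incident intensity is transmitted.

First polarizer is aligned with the polarization: full transmission.
Each further stage multiplies by cos²(20°) = 0.883.
After N polarizers: T = 0.883^(N−1). Require T < 0.089 ⇒ N−1 > ln(0.089)/ln(0.883) = 19.45, so N−1 ≥ 20 and N = 21.
Check: N=21 gives T = 0.08307 < 0.089; N=20 gives T = 0.09407.

N = 21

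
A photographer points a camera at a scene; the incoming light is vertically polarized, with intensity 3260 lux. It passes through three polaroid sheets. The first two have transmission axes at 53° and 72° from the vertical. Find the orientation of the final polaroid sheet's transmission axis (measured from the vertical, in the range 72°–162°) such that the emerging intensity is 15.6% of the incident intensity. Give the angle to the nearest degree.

θ ≈ 118°

I₁ = I₀ cos²(53° − 0°) = I₀ cos²(53°) = 0.3622 I₀.
I₂ = I₁ cos²(72° − 53°) = 0.3622 I₀ · cos²(19°) = 0.3238 I₀.
Need I₃/I₀ = 0.156, so cos²(θ − 72°) = 0.156 / 0.3238 = 0.4818.
θ − 72° = arccos(√0.4818) = 46.0°, giving θ ≈ 72 + 46.0 = 118.0°.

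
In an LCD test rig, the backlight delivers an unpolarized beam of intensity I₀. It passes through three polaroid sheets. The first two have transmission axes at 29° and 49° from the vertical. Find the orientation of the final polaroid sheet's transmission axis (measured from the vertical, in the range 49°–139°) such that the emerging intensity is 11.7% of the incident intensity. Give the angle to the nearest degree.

Unpolarized light through the first polarizer → I₁ = ½ I₀, now polarized at 29°.
I₂ = I₁ cos²(49° − 29°) = 0.5 I₀ · cos²(20°) = 0.4415 I₀.
Need I₃/I₀ = 0.117, so cos²(θ − 49°) = 0.117 / 0.4415 = 0.265.
θ − 49° = arccos(√0.265) = 59.0°, giving θ ≈ 49 + 59.0 = 108.0°.

θ ≈ 108°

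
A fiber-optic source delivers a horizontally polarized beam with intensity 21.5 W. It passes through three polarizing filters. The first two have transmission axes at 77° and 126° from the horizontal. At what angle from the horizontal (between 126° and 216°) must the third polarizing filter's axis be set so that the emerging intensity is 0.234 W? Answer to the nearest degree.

θ ≈ 171°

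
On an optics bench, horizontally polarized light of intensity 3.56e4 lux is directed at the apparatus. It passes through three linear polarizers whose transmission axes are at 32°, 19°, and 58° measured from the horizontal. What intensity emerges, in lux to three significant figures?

I₁ = 3.56e4 lux · cos²(32°) = 2.56e+04 lux.
I₂ = I₁ · cos²(13°) = 2.56e+04 · 0.9494 = 2.431e+04 lux.
I₃ = I₂ · cos²(39°) = 2.431e+04 · 0.604 = 1.468e+04 lux.

I ≈ 1.47e4 lux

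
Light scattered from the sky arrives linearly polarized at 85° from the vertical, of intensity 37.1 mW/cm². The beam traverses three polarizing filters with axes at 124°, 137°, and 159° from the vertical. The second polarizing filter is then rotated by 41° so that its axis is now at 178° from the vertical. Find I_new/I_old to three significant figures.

I_new/I_old ≈ 0.378

Before rotation:
By Malus's law, I₁ = I₀ cos²(124° − 85°) = I₀ cos²(39°) = 0.604 I₀.
I₂ = I₁ cos²(137° − 124°) = 0.604 I₀ · cos²(13°) = 0.5734 I₀.
I₃ = I₂ cos²(159° − 137°) = 0.5734 I₀ · cos²(22°) = 0.4929 I₀.
After rotation:
I₁ = I₀ cos²(124° − 85°) = I₀ cos²(39°) = 0.604 I₀.
I₂ = I₁ cos²(178° − 124°) = 0.604 I₀ · cos²(54°) = 0.2087 I₀.
I₃ = I₂ cos²(159° − 178°) = 0.2087 I₀ · cos²(19°) = 0.1865 I₀.
Ratio = 0.1865 / 0.4929 = 0.3784.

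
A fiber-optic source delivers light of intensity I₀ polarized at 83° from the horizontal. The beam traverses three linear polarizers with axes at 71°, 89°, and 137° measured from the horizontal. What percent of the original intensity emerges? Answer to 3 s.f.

≈ 38.7%

I₁ = I₀ cos²(71° − 83°) = I₀ cos²(12°) = 0.9568 I₀.
I₂ = I₁ cos²(89° − 71°) = 0.9568 I₀ · cos²(18°) = 0.8654 I₀.
I₃ = I₂ cos²(137° − 89°) = 0.8654 I₀ · cos²(48°) = 0.3875 I₀.
That is 38.75% of the incident intensity.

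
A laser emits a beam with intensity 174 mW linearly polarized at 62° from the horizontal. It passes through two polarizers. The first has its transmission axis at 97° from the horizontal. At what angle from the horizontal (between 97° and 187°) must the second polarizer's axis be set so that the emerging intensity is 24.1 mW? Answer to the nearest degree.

θ ≈ 160°

By Malus's law, I₁ = I₀ cos²(97° − 62°) = I₀ cos²(35°) = 0.671 I₀.
Target fraction: 24.1 / 174 mW = 0.1385 of I₀.
Need I₂/I₀ = 0.1385, so cos²(θ − 97°) = 0.1385 / 0.671 = 0.2064.
θ − 97° = arccos(√0.2064) = 63.0°, giving θ ≈ 97 + 63.0 = 160.0°.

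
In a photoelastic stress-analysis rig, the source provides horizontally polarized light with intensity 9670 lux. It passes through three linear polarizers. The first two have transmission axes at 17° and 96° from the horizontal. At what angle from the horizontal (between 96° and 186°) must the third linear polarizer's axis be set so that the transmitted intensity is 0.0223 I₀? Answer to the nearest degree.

I₁ = I₀ cos²(17° − 0°) = I₀ cos²(17°) = 0.9145 I₀.
I₂ = I₁ cos²(96° − 17°) = 0.9145 I₀ · cos²(79°) = 0.0333 I₀.
Need I₃/I₀ = 0.0223, so cos²(θ − 96°) = 0.0223 / 0.0333 = 0.6698.
θ − 96° = arccos(√0.6698) = 35.1°, giving θ ≈ 96 + 35.1 = 131.1°.

θ ≈ 131°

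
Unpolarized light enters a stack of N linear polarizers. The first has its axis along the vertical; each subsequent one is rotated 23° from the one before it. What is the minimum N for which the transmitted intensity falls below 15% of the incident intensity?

First polarizer halves the unpolarized light: factor 1/2.
Each further stage multiplies by cos²(23°) = 0.8473.
After N polarizers: T = 0.5·0.8473^(N−1). Require T < 0.15 ⇒ N−1 > ln(0.15/0.5)/ln(0.8473) = 7.27, so N−1 ≥ 8 and N = 9.
Check: N=9 gives T = 0.1329 < 0.15; N=8 gives T = 0.1568.

N = 9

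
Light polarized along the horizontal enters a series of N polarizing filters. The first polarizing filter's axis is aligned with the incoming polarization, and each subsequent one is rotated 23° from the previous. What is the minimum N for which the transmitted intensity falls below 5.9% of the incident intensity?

N = 19

First polarizer is aligned with the polarization: full transmission.
Each further stage multiplies by cos²(23°) = 0.8473.
After N polarizers: T = 0.8473^(N−1). Require T < 0.059 ⇒ N−1 > ln(0.059)/ln(0.8473) = 17.08, so N−1 ≥ 18 and N = 19.
Check: N=19 gives T = 0.05069 < 0.059; N=18 gives T = 0.05983.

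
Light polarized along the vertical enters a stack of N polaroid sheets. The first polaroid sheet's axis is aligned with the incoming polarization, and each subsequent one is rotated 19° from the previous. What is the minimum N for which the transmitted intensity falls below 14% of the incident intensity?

N = 19

First polarizer is aligned with the polarization: full transmission.
Each further stage multiplies by cos²(19°) = 0.894.
After N polarizers: T = 0.894^(N−1). Require T < 0.14 ⇒ N−1 > ln(0.14)/ln(0.894) = 17.55, so N−1 ≥ 18 and N = 19.
Check: N=19 gives T = 0.1331 < 0.14; N=18 gives T = 0.1489.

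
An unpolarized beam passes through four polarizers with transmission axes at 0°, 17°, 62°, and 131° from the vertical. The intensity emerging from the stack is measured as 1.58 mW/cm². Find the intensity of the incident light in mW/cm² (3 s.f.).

Unpolarized light through the first polarizer → I₁ = ½ I₀, now polarized at 0°.
I₂ = I₁ cos²(17° − 0°) = 0.5 I₀ · cos²(17°) = 0.4573 I₀.
I₃ = I₂ cos²(62° − 17°) = 0.4573 I₀ · cos²(45°) = 0.2286 I₀.
I₄ = I₃ cos²(131° − 62°) = 0.2286 I₀ · cos²(69°) = 0.02936 I₀.
So 1.58 mW/cm² = 0.02936 I₀, giving I₀ = 1.58/0.02936 = 53.81 mW/cm².

I₀ ≈ 53.8 mW/cm²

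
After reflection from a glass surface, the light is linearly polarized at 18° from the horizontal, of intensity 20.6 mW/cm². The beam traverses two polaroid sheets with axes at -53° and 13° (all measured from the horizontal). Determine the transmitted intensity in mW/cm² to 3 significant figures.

I ≈ 0.361 mW/cm²

I₁ = 20.6 mW/cm² · cos²(71°) = 2.183 mW/cm².
I₂ = I₁ · cos²(66°) = 2.183 · 0.1654 = 0.3612 mW/cm².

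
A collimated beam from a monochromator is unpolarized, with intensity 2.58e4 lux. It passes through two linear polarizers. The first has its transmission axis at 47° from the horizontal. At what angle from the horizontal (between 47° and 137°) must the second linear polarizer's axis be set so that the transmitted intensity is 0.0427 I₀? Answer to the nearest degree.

θ ≈ 120°

Unpolarized light through the first polarizer → I₁ = ½ I₀, now polarized at 47°.
Need I₂/I₀ = 0.0427, so cos²(θ − 47°) = 0.0427 / 0.5 = 0.0854.
θ − 47° = arccos(√0.0854) = 73.0°, giving θ ≈ 47 + 73.0 = 120.0°.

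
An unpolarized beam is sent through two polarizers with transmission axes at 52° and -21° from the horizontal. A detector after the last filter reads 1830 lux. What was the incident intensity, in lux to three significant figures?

Unpolarized light through the first polarizer → I₁ = ½ I₀, now polarized at 52°.
I₂ = I₁ cos²(-21° − 52°) = 0.5 I₀ · cos²(73°) = 0.04274 I₀.
So 1830 lux = 0.04274 I₀, giving I₀ = 1830/0.04274 = 4.282e+04 lux.

I₀ ≈ 4.28e4 lux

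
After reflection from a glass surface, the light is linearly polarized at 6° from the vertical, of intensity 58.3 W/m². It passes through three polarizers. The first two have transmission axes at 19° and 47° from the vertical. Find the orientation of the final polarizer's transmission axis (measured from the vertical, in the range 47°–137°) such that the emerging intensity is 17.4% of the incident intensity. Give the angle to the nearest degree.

θ ≈ 108°

I₁ = I₀ cos²(19° − 6°) = I₀ cos²(13°) = 0.9494 I₀.
I₂ = I₁ cos²(47° − 19°) = 0.9494 I₀ · cos²(28°) = 0.7401 I₀.
Need I₃/I₀ = 0.174, so cos²(θ − 47°) = 0.174 / 0.7401 = 0.2351.
θ − 47° = arccos(√0.2351) = 61.0°, giving θ ≈ 47 + 61.0 = 108.0°.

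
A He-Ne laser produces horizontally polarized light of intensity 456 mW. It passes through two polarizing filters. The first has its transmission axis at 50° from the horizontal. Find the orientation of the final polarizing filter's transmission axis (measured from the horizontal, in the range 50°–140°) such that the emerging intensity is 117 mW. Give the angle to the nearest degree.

θ ≈ 88°

By Malus's law, I₁ = I₀ cos²(50° − 0°) = I₀ cos²(50°) = 0.4132 I₀.
Target fraction: 117 / 456 mW = 0.2566 of I₀.
Need I₂/I₀ = 0.2566, so cos²(θ − 50°) = 0.2566 / 0.4132 = 0.621.
θ − 50° = arccos(√0.621) = 38.0°, giving θ ≈ 50 + 38.0 = 88.0°.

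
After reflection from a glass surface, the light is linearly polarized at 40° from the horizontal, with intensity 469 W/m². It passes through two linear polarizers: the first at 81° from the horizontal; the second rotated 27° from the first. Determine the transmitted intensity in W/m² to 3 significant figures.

I₁ = 469 W/m² · cos²(41°) = 267.1 W/m².
I₂ = I₁ · cos²(27°) = 267.1 · 0.7939 = 212.1 W/m².

I ≈ 212 W/m²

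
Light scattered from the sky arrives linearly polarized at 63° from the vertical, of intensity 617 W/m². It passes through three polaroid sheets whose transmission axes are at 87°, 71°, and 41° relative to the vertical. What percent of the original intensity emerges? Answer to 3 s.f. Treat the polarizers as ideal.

By Malus's law, I₁ = 617 W/m² · cos²(24°) = 514.9 W/m².
I₂ = I₁ · cos²(16°) = 514.9 · 0.924 = 475.8 W/m².
I₃ = I₂ · cos²(30°) = 475.8 · 0.75 = 356.9 W/m².
That is 57.84% of the incident intensity.

≈ 57.8%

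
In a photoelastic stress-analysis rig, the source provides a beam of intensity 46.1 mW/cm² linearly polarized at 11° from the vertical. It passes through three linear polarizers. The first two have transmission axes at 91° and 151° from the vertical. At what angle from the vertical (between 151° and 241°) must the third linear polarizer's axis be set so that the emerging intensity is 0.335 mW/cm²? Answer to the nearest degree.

θ ≈ 162°

I₁ = I₀ cos²(91° − 11°) = I₀ cos²(80°) = 0.03015 I₀.
I₂ = I₁ cos²(151° − 91°) = 0.03015 I₀ · cos²(60°) = 0.007538 I₀.
Target fraction: 0.335 / 46.1 mW/cm² = 0.007267 of I₀.
Need I₃/I₀ = 0.007267, so cos²(θ − 151°) = 0.007267 / 0.007538 = 0.964.
θ − 151° = arccos(√0.964) = 10.9°, giving θ ≈ 151 + 10.9 = 161.9°.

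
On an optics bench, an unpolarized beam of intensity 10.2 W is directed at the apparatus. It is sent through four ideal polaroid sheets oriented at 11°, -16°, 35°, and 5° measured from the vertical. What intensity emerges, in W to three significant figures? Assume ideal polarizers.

I ≈ 1.20 W

Unpolarized light through the first polarizer → I₁ = 10.2 W/2 = 5.1 W, polarized at 11°.
I₂ = I₁ · cos²(27°) = 5.1 · 0.7939 = 4.049 W.
I₃ = I₂ · cos²(51°) = 4.049 · 0.396 = 1.604 W.
I₄ = I₃ · cos²(30°) = 1.604 · 0.75 = 1.203 W.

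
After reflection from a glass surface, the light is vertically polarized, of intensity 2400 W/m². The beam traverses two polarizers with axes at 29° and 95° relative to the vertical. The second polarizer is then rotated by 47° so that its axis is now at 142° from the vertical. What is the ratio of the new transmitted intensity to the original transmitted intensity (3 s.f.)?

Before rotation:
I₁ = I₀ cos²(29° − 0°) = I₀ cos²(29°) = 0.765 I₀.
I₂ = I₁ cos²(95° − 29°) = 0.765 I₀ · cos²(66°) = 0.1266 I₀.
After rotation:
I₁ = I₀ cos²(29° − 0°) = I₀ cos²(29°) = 0.765 I₀.
Angle between axes 1 and 2: 67°. I₂ = 0.765 I₀ · cos²(67°) = 0.1168 I₀.
Ratio = 0.1168 / 0.1266 = 0.9228.

I_new/I_old ≈ 0.923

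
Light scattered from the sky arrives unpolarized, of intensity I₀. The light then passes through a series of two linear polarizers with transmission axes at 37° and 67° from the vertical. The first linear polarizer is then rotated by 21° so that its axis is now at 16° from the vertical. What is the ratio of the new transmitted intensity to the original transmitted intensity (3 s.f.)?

I_new/I_old ≈ 0.528

Before rotation:
Unpolarized light through the first polarizer → I₁ = ½ I₀, now polarized at 37°.
I₂ = I₁ cos²(67° − 37°) = 0.5 I₀ · cos²(30°) = 0.375 I₀.
After rotation:
Unpolarized light through the first polarizer → I₁ = ½ I₀, now polarized at 16°.
I₂ = I₁ cos²(67° − 16°) = 0.5 I₀ · cos²(51°) = 0.198 I₀.
Ratio = 0.198 / 0.375 = 0.5281.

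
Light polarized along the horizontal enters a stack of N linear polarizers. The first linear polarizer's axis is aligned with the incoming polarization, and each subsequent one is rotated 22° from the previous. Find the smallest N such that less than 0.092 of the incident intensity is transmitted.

First polarizer is aligned with the polarization: full transmission.
Each further stage multiplies by cos²(22°) = 0.8597.
After N polarizers: T = 0.8597^(N−1). Require T < 0.092 ⇒ N−1 > ln(0.092)/ln(0.8597) = 15.78, so N−1 ≥ 16 and N = 17.
Check: N=17 gives T = 0.08898 < 0.092; N=16 gives T = 0.1035.

N = 17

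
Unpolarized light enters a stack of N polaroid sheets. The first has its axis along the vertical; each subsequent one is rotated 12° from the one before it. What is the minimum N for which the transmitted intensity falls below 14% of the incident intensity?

First polarizer halves the unpolarized light: factor 1/2.
Each further stage multiplies by cos²(12°) = 0.9568.
After N polarizers: T = 0.5·0.9568^(N−1). Require T < 0.14 ⇒ N−1 > ln(0.14/0.5)/ln(0.9568) = 28.81, so N−1 ≥ 29 and N = 30.
Check: N=30 gives T = 0.1388 < 0.14; N=29 gives T = 0.1451.

N = 30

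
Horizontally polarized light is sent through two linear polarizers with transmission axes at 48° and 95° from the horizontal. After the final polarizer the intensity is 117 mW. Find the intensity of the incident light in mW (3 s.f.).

I₀ ≈ 562 mW

By Malus's law, I₁ = I₀ cos²(48° − 0°) = I₀ cos²(48°) = 0.4477 I₀.
I₂ = I₁ cos²(95° − 48°) = 0.4477 I₀ · cos²(47°) = 0.2083 I₀.
So 117 mW = 0.2083 I₀, giving I₀ = 117/0.2083 = 561.8 mW.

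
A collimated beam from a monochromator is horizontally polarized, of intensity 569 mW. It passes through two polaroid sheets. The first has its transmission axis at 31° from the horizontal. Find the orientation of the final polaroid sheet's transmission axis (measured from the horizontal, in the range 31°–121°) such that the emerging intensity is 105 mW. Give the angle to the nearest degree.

θ ≈ 91°

I₁ = I₀ cos²(31° − 0°) = I₀ cos²(31°) = 0.7347 I₀.
Target fraction: 105 / 569 mW = 0.1845 of I₀.
Need I₂/I₀ = 0.1845, so cos²(θ − 31°) = 0.1845 / 0.7347 = 0.2512.
θ − 31° = arccos(√0.2512) = 59.9°, giving θ ≈ 31 + 59.9 = 90.9°.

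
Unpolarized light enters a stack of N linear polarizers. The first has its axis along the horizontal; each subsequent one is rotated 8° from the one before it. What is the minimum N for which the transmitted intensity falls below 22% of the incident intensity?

First polarizer halves the unpolarized light: factor 1/2.
Each further stage multiplies by cos²(8°) = 0.9806.
After N polarizers: T = 0.5·0.9806^(N−1). Require T < 0.22 ⇒ N−1 > ln(0.22/0.5)/ln(0.9806) = 41.97, so N−1 ≥ 42 and N = 43.
Check: N=43 gives T = 0.2199 < 0.22; N=42 gives T = 0.2242.

N = 43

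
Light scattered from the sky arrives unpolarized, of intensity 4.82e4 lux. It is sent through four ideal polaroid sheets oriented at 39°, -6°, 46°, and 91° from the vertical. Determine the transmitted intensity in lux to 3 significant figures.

I ≈ 2280 lux

Unpolarized light through the first polarizer → I₁ = 4.82e4 lux/2 = 2.41e+04 lux, polarized at 39°.
I₂ = I₁ · cos²(45°) = 2.41e+04 · 0.5 = 1.205e+04 lux.
I₃ = I₂ · cos²(52°) = 1.205e+04 · 0.379 = 4567 lux.
I₄ = I₃ · cos²(45°) = 4567 · 0.5 = 2284 lux.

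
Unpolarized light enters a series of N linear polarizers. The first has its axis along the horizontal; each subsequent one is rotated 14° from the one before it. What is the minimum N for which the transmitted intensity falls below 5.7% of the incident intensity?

First polarizer halves the unpolarized light: factor 1/2.
Each further stage multiplies by cos²(14°) = 0.9415.
After N polarizers: T = 0.5·0.9415^(N−1). Require T < 0.057 ⇒ N−1 > ln(0.057/0.5)/ln(0.9415) = 36.01, so N−1 ≥ 37 and N = 38.
Check: N=38 gives T = 0.05369 < 0.057; N=37 gives T = 0.05703.

N = 38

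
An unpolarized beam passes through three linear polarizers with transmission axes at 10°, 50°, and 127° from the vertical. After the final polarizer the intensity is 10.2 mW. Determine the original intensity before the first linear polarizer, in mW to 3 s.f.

I₀ ≈ 687 mW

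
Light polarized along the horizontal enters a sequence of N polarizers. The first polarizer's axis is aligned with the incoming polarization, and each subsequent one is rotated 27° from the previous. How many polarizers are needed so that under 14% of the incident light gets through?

N = 10

First polarizer is aligned with the polarization: full transmission.
Each further stage multiplies by cos²(27°) = 0.7939.
After N polarizers: T = 0.7939^(N−1). Require T < 0.14 ⇒ N−1 > ln(0.14)/ln(0.7939) = 8.52, so N−1 ≥ 9 and N = 10.
Check: N=10 gives T = 0.1253 < 0.14; N=9 gives T = 0.1578.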